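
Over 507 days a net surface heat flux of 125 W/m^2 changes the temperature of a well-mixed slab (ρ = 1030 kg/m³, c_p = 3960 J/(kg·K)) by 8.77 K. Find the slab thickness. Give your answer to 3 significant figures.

Heat input Q = F Δt = 125 × 4.38×10^7 s = 5.48×10^9 J/m².
Required areal heat capacity C = Q / ΔT = 6.24×10^8 J/(m²·K).
Depth D = C / (ρ c_p) = 6.24×10^8 / (1030 × 3960) = 153 m.

153 m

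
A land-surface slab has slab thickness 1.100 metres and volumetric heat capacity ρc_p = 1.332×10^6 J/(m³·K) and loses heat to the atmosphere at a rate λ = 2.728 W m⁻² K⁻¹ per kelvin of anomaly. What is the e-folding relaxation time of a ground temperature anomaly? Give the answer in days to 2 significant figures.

Areal heat capacity C = ρc_p × D = 1.332×10^6 × 1.100 = 1.47×10^6 J/(m²·K).
Relaxation time τ = C / λ = 1.47×10^6 / 2.728 = 5.37×10^5 s.
In days: 5.37×10^5 s / (86400 s/day) = 6.22 days.

6.2 days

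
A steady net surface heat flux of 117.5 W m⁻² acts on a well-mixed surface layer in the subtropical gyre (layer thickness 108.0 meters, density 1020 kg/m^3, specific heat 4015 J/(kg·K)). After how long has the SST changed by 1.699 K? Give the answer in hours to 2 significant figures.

1800 hours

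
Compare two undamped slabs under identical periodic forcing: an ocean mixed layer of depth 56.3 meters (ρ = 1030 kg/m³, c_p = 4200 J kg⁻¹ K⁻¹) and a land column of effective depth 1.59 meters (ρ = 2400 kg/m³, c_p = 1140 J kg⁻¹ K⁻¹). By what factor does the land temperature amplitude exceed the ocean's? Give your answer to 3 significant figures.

56.0

C_ocean = 1030 × 4200 × 56.3 = 2.44×10^8 J/(m²·K).
C_land = 2400 × 1140 × 1.59 = 4.35×10^6 J/(m²·K).
Undamped amplitude ∝ 1/C, so A_land/A_ocean = C_ocean/C_land = 56.0.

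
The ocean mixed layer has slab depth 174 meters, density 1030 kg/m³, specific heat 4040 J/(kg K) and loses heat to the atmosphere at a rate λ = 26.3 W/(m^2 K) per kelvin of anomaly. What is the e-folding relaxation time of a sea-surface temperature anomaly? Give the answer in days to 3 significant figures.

319 days

Areal heat capacity C = ρ c_p D = 1030 × 4040 × 174 = 7.24×10^8 J/(m²·K).
Relaxation time τ = C / λ = 7.24×10^8 / 26.3 = 2.75×10^7 s.
In days: 2.75×10^7 s / (86400 s/day) = 319 days.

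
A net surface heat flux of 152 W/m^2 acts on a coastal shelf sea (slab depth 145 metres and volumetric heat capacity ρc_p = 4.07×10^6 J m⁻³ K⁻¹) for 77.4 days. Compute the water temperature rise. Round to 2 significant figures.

Areal heat capacity C = ρc_p × D = 4.07×10^6 × 145 = 5.90×10^8 J m⁻² K⁻¹.
Net heat input Q = F Δt = 152 × (77.4 days × 86400 s/day) = 1.02×10^9 J/m².
ΔT = Q / C = 1.02×10^9 / 5.90×10^8 = 1.72 K.

1.7 K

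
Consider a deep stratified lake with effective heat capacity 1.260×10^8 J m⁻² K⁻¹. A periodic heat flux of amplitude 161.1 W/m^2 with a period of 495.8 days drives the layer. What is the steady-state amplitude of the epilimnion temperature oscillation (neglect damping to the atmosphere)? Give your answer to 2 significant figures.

Areal heat capacity C = 1.260×10^8 J m⁻² K⁻¹ (given).
Angular frequency ω = 2π / T = 2π / 4.28×10^7 s = 1.47×10^-7 s⁻¹.
Cω = 1.26×10^8 × 1.47×10^-7 = 18.5 W/(m²·K).
Amplitude A = F₀ / (Cω) = 161.1 / 18.5 = 8.72 K.

8.7 K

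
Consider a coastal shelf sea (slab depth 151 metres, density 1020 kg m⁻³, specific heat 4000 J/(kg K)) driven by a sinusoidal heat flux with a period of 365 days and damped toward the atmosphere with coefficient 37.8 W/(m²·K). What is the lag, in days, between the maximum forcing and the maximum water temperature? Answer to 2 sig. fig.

74 days

Areal heat capacity C = ρ c_p D = 1020 × 4000 × 151 = 6.16×10^8 J m⁻² K⁻¹.
ω = 2π / 3.15×10^7 s = 1.99×10^-7 s⁻¹.
Phase lag φ = arctan(Cω/λ) = arctan(123/37.8) = 1.27 rad.
Time lag = φ / ω = 1.27 / 1.99×10^-7 = 6.38×10^6 s = 73.9 days.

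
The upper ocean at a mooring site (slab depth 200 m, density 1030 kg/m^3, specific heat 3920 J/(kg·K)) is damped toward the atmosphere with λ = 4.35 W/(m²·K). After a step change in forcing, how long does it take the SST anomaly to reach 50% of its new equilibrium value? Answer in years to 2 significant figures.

4.1 years

Areal heat capacity C = ρ c_p D = 1030 × 3920 × 200 = 8.08×10^8 J/(m²·K).
τ = C / λ = 8.08×10^8 / 4.35 = 1.86×10^8 s.
Fraction reached: 1 − e^(−t/τ) = 0.50 ⇒ t = −τ ln(1 − 0.50) = τ × 0.693.
t = 1.29×10^8 s = 4.08 years.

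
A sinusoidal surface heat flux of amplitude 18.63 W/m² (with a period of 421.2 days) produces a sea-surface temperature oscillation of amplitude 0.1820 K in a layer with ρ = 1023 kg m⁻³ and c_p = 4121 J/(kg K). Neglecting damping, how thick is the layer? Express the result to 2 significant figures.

ω = 2π / 3.64×10^7 s = 1.73×10^-7 s⁻¹.
Required C = F₀ / (A ω) = 18.63 / (0.1820 × 1.73×10^-7) = 5.93×10^8 J/(m²·K).
D = C / (ρ c_p) = 5.93×10^8 / (1023 × 4121) = 141 m.

140 m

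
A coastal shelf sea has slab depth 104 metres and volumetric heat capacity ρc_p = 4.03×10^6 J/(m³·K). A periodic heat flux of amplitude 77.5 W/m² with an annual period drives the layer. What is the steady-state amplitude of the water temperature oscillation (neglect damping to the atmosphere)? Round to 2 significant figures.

0.93 K

Areal heat capacity C = ρc_p × D = 4.03×10^6 × 104 = 4.19×10^8 J m⁻² K⁻¹.
Angular frequency ω = 2π / T = 2π / 3.15×10^7 s = 1.99×10^-7 s⁻¹.
Cω = 4.19×10^8 × 1.99×10^-7 = 83.5 W/(m²·K).
Amplitude A = F₀ / (Cω) = 77.5 / 83.5 = 0.928 K.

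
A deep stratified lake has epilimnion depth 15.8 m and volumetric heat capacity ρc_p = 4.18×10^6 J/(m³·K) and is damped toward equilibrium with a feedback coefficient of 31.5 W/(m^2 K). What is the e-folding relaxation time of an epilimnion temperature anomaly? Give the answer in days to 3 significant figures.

24.3 days

Areal heat capacity C = ρc_p × D = 4.18×10^6 × 15.8 = 6.60×10^7 J m⁻² K⁻¹.
Relaxation time τ = C / λ = 6.60×10^7 / 31.5 = 2.10×10^6 s.
In days: 2.10×10^6 s / (86400 s/day) = 24.3 days.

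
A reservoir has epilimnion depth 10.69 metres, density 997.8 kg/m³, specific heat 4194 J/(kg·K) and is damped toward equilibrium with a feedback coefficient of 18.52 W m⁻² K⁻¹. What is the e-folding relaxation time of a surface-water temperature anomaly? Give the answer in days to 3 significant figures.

28.0 days

Areal heat capacity C = ρ c_p D = 997.8 × 4194 × 10.69 = 4.47×10^7 J m⁻² K⁻¹.
Relaxation time τ = C / λ = 4.47×10^7 / 18.52 = 2.42×10^6 s.
In days: 2.42×10^6 s / (86400 s/day) = 28.0 days.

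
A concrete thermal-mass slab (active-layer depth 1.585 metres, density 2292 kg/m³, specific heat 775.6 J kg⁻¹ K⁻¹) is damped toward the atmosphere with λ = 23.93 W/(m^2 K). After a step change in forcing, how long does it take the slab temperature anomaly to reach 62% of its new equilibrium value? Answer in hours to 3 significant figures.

31.6 hours

Areal heat capacity C = ρ c_p D = 2292 × 775.6 × 1.585 = 2.82×10^6 J/(m²·K).
τ = C / λ = 2.82×10^6 / 23.93 = 1.18×10^5 s.
Fraction reached: 1 − e^(−t/τ) = 0.62 ⇒ t = −τ ln(1 − 0.62) = τ × 0.968.
t = 1.14×10^5 s = 31.6 hours.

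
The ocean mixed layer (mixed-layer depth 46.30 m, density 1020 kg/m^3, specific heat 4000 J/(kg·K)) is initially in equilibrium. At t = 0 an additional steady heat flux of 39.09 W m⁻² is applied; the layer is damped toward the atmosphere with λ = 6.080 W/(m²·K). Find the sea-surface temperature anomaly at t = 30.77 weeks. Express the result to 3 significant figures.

Areal heat capacity C = ρ c_p D = 1020 × 4000 × 46.30 = 1.89×10^8 J m⁻² K⁻¹.
τ = C / λ = 1.89×10^8 / 6.080 = 3.11×10^7 s.
Equilibrium anomaly ΔT_eq = F / λ = 39.09 / 6.080 = 6.43 K.
t = 30.77 weeks = 1.86×10^7 s, so t/τ = 0.599.
ΔT(t) = ΔT_eq (1 − e^(−t/τ)) = 6.43 × (1 − e^−0.599) = 2.90 K.

2.90 K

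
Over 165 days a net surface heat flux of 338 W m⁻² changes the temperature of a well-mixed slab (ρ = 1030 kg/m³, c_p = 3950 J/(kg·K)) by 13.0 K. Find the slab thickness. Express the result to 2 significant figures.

Heat input Q = F Δt = 338 × 1.43×10^7 s = 4.82×10^9 J/m².
Required areal heat capacity C = Q / ΔT = 3.71×10^8 J/(m²·K).
Depth D = C / (ρ c_p) = 3.71×10^8 / (1030 × 3950) = 91.1 m.

91 m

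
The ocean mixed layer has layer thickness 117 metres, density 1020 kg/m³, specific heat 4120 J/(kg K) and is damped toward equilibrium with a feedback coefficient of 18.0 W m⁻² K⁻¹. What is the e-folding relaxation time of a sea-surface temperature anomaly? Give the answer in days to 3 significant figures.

Areal heat capacity C = ρ c_p D = 1020 × 4120 × 117 = 4.92×10^8 J/(m²·K).
Relaxation time τ = C / λ = 4.92×10^8 / 18.0 = 2.73×10^7 s.
In days: 2.73×10^7 s / (86400 s/day) = 316 days.

316 days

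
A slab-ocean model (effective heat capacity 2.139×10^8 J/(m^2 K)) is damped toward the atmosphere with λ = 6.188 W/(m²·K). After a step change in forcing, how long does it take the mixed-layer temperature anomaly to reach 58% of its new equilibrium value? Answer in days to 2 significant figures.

350 days

Areal heat capacity C = 2.139×10^8 J/(m^2 K) (given).
τ = C / λ = 2.14×10^8 / 6.188 = 3.46×10^7 s.
Fraction reached: 1 − e^(−t/τ) = 0.58 ⇒ t = −τ ln(1 − 0.58) = τ × 0.868.
t = 3.00×10^7 s = 347 days.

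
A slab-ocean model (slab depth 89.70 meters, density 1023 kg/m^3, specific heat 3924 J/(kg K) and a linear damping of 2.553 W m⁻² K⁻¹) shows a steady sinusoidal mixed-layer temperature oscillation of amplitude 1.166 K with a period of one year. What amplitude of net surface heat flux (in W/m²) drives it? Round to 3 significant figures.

Areal heat capacity C = ρ c_p D = 1023 × 3924 × 89.70 = 3.60×10^8 J/(m^2 K).
ω = 2π / 3.15×10^7 s = 1.99×10^-7 s⁻¹.
√((Cω)² + λ²) = √((71.7)² + 2.553²) = 71.8 W/(m²·K).
F₀ = A × √((Cω)²+λ²) = 1.166 × 71.8 = 83.7 W/m².

83.7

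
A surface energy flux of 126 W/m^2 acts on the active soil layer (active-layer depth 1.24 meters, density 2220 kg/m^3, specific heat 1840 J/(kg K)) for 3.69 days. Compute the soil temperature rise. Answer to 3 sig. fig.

Areal heat capacity C = ρ c_p D = 2220 × 1840 × 1.24 = 5.07×10^6 J/(m²·K).
Net heat input Q = F Δt = 126 × (3.69 days × 86400 s/day) = 4.02×10^7 J/m².
ΔT = Q / C = 4.02×10^7 / 5.07×10^6 = 7.93 K.

7.93 K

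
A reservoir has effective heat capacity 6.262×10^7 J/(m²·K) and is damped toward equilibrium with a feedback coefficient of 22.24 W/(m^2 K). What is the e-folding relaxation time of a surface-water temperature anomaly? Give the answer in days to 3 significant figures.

Areal heat capacity C = 6.262×10^7 J/(m²·K) (given).
Relaxation time τ = C / λ = 6.26×10^7 / 22.24 = 2.82×10^6 s.
In days: 2.82×10^6 s / (86400 s/day) = 32.6 days.

32.6 days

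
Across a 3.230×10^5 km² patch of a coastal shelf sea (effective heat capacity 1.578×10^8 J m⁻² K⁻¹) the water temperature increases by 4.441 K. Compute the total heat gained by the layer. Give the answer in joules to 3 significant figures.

Areal heat capacity C = 1.578×10^8 J m⁻² K⁻¹ (given).
Heat per unit area: q = C ΔT = 1.58×10^8 × 4.441 = 7.01×10^8 J/m².
Total heat: Q = q × A = 7.01×10^8 × (3.230×10^5 × 10⁶ m²) = 2.26×10^20 J.

2.26×10^20 J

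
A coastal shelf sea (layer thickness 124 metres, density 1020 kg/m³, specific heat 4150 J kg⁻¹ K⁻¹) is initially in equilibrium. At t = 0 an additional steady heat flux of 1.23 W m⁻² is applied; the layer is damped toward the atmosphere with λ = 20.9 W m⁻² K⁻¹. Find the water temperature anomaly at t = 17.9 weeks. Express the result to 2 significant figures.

Areal heat capacity C = ρ c_p D = 1020 × 4150 × 124 = 5.25×10^8 J/(m^2 K).
τ = C / λ = 5.25×10^8 / 20.9 = 2.51×10^7 s.
Equilibrium anomaly ΔT_eq = F / λ = 1.23 / 20.9 = 0.0589 K.
t = 17.9 weeks = 1.08×10^7 s, so t/τ = 0.431.
ΔT(t) = ΔT_eq (1 − e^(−t/τ)) = 0.0589 × (1 − e^−0.431) = 0.0206 K.

0.021 K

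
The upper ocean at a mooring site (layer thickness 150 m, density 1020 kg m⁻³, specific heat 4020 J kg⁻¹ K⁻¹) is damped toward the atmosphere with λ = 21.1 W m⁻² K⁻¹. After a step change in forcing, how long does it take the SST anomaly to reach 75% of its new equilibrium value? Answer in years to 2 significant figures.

Areal heat capacity C = ρ c_p D = 1020 × 4020 × 150 = 6.15×10^8 J/(m²·K).
τ = C / λ = 6.15×10^8 / 21.1 = 2.91×10^7 s.
Fraction reached: 1 − e^(−t/τ) = 0.75 ⇒ t = −τ ln(1 − 0.75) = τ × 1.39.
t = 4.04×10^7 s = 1.28 years.

1.3 years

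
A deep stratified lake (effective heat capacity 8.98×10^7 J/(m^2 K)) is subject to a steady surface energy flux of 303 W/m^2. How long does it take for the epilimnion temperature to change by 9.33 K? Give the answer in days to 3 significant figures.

32.0 days

Areal heat capacity C = 8.98×10^7 J/(m^2 K) (given).
Time required: Δt = C ΔT / F = 8.98×10^7 × 9.33 / 303 = 2.77×10^6 s.
In days: 2.77×10^6 s / (86400 s/day) = 32.0 days.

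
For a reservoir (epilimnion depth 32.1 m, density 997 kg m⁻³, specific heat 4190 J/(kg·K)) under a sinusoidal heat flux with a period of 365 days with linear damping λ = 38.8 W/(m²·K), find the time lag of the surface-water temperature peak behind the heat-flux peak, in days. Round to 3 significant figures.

Areal heat capacity C = ρ c_p D = 997 × 4190 × 32.1 = 1.34×10^8 J/(m^2 K).
ω = 2π / 3.15×10^7 s = 1.99×10^-7 s⁻¹.
Phase lag φ = arctan(Cω/λ) = arctan(26.7/38.8) = 0.603 rad.
Time lag = φ / ω = 0.603 / 1.99×10^-7 = 3.03×10^6 s = 35.0 days.

35.0 days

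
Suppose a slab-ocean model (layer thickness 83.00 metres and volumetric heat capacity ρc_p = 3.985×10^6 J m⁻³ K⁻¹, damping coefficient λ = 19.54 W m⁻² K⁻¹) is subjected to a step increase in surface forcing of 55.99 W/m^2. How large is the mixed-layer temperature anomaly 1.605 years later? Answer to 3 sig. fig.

2.72 K

Areal heat capacity C = ρc_p × D = 3.985×10^6 × 83.00 = 3.31×10^8 J/(m^2 K).
τ = C / λ = 3.31×10^8 / 19.54 = 1.69×10^7 s.
Equilibrium anomaly ΔT_eq = F / λ = 55.99 / 19.54 = 2.87 K.
t = 1.605 years = 5.06×10^7 s, so t/τ = 2.99.
ΔT(t) = ΔT_eq (1 − e^(−t/τ)) = 2.87 × (1 − e^−2.99) = 2.72 K.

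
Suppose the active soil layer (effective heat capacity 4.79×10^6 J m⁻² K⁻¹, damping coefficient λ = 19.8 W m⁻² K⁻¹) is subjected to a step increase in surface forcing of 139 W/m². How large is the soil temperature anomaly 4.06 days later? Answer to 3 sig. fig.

Areal heat capacity C = 4.79×10^6 J m⁻² K⁻¹ (given).
τ = C / λ = 4.79×10^6 / 19.8 = 2.42×10^5 s.
Equilibrium anomaly ΔT_eq = F / λ = 139 / 19.8 = 7.02 K.
t = 4.06 days = 3.51×10^5 s, so t/τ = 1.45.
ΔT(t) = ΔT_eq (1 − e^(−t/τ)) = 7.02 × (1 − e^−1.45) = 5.37 K.

5.37 K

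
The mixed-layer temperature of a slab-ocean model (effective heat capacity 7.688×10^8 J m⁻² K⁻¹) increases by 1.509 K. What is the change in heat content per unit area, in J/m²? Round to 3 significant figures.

Areal heat capacity C = 7.688×10^8 J m⁻² K⁻¹ (given).
ΔQ = C ΔT = 7.69×10^8 × 1.509 = 1.16×10^9 J/m².

1.16×10^9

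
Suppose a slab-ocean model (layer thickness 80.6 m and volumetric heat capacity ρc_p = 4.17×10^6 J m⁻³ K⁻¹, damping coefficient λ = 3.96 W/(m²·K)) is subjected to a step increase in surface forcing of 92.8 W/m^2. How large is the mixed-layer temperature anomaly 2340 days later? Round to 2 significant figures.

Areal heat capacity C = ρc_p × D = 4.17×10^6 × 80.6 = 3.36×10^8 J/(m^2 K).
τ = C / λ = 3.36×10^8 / 3.96 = 8.49×10^7 s.
Equilibrium anomaly ΔT_eq = F / λ = 92.8 / 3.96 = 23.4 K.
t = 2340 days = 2.02×10^8 s, so t/τ = 2.38.
ΔT(t) = ΔT_eq (1 − e^(−t/τ)) = 23.4 × (1 − e^−2.38) = 21.3 K.

21 K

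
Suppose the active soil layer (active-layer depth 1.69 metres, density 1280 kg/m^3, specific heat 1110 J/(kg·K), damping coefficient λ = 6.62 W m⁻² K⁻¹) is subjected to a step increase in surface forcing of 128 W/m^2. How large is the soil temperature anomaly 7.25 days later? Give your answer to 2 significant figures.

16 K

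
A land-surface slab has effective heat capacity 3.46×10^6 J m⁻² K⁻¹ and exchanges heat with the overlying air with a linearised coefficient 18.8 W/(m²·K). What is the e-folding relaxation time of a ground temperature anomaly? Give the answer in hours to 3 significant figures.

51.1 hours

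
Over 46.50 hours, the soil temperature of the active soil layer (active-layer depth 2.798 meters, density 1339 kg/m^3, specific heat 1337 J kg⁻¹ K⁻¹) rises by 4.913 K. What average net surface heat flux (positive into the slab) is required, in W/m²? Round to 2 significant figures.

150

Areal heat capacity C = ρ c_p D = 1339 × 1337 × 2.798 = 5.01×10^6 J/(m^2 K).
Required heat per unit area: Q = C ΔT = 5.01×10^6 × 4.913 = 2.46×10^7 J/m².
Flux F = Q / Δt = 2.46×10^7 / 1.67×10^5 s = 147 W/m².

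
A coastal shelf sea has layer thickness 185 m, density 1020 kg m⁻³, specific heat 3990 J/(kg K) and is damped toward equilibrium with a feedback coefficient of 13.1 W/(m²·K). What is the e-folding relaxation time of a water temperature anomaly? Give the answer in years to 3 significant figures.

1.82 years

Areal heat capacity C = ρ c_p D = 1020 × 3990 × 185 = 7.53×10^8 J/(m^2 K).
Relaxation time τ = C / λ = 7.53×10^8 / 13.1 = 5.75×10^7 s.
In years: 5.75×10^7 s / (3.156×10^7 s/year) = 1.82 years.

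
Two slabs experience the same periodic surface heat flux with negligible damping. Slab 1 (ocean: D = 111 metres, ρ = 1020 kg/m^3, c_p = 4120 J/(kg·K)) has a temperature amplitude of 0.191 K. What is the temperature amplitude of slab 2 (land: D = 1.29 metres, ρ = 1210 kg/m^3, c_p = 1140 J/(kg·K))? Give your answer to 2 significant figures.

50 K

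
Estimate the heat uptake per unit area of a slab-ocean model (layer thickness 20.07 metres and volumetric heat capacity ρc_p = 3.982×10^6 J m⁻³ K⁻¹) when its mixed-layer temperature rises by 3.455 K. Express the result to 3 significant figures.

2.76×10^8

Areal heat capacity C = ρc_p × D = 3.982×10^6 × 20.07 = 7.99×10^7 J m⁻² K⁻¹.
ΔQ = C ΔT = 7.99×10^7 × 3.455 = 2.76×10^8 J/m².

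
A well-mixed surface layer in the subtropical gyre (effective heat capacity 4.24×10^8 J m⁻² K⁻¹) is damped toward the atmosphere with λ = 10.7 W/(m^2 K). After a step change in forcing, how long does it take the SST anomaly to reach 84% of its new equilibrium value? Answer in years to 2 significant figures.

2.3 years

Areal heat capacity C = 4.24×10^8 J m⁻² K⁻¹ (given).
τ = C / λ = 4.24×10^8 / 10.7 = 3.96×10^7 s.
Fraction reached: 1 − e^(−t/τ) = 0.84 ⇒ t = −τ ln(1 − 0.84) = τ × 1.83.
t = 7.26×10^7 s = 2.30 years.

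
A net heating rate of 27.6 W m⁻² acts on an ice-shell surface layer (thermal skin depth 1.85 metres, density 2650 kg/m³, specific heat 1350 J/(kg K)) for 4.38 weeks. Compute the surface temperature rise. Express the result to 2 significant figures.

11 K

Areal heat capacity C = ρ c_p D = 2650 × 1350 × 1.85 = 6.62×10^6 J m⁻² K⁻¹.
Net heat input Q = F Δt = 27.6 × (4.38 weeks × 6.048×10^5 s/week) = 7.31×10^7 J/m².
ΔT = Q / C = 7.31×10^7 / 6.62×10^6 = 11.0 K.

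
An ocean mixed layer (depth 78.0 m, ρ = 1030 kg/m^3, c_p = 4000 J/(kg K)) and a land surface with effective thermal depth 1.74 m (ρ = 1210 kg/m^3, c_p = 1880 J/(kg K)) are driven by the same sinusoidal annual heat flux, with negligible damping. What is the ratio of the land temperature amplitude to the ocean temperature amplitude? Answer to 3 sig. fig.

81.2

C_ocean = 1030 × 4000 × 78.0 = 3.21×10^8 J/(m²·K).
C_land = 1210 × 1880 × 1.74 = 3.96×10^6 J/(m²·K).
Undamped amplitude ∝ 1/C, so A_land/A_ocean = C_ocean/C_land = 81.2.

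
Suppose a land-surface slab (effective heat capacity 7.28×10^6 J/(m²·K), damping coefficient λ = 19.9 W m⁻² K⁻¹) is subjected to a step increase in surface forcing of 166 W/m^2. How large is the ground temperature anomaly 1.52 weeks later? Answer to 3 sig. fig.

Areal heat capacity C = 7.28×10^6 J/(m²·K) (given).
τ = C / λ = 7.28×10^6 / 19.9 = 3.66×10^5 s.
Equilibrium anomaly ΔT_eq = F / λ = 166 / 19.9 = 8.34 K.
t = 1.52 weeks = 9.19×10^5 s, so t/τ = 2.51.
ΔT(t) = ΔT_eq (1 − e^(−t/τ)) = 8.34 × (1 − e^−2.51) = 7.67 K.

7.67 K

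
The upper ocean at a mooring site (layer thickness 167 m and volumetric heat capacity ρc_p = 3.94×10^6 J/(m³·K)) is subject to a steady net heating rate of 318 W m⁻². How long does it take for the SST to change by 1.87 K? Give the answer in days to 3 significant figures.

Areal heat capacity C = ρc_p × D = 3.94×10^6 × 167 = 6.58×10^8 J/(m²·K).
Time required: Δt = C ΔT / F = 6.58×10^8 × 1.87 / 318 = 3.87×10^6 s.
In days: 3.87×10^6 s / (86400 s/day) = 44.8 days.

44.8 days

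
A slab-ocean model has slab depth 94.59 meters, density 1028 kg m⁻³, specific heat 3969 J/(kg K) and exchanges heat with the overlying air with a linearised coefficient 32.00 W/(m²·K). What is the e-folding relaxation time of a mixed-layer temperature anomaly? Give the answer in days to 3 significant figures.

140 days

Areal heat capacity C = ρ c_p D = 1028 × 3969 × 94.59 = 3.86×10^8 J/(m^2 K).
Relaxation time τ = C / λ = 3.86×10^8 / 32.00 = 1.21×10^7 s.
In days: 1.21×10^7 s / (86400 s/day) = 140 days.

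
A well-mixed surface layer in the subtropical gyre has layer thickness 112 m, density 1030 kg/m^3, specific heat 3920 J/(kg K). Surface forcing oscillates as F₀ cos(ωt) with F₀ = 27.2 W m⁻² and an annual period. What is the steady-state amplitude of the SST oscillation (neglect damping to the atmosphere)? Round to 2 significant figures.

Areal heat capacity C = ρ c_p D = 1030 × 3920 × 112 = 4.52×10^8 J/(m²·K).
Angular frequency ω = 2π / T = 2π / 3.15×10^7 s = 1.99×10^-7 s⁻¹.
Cω = 4.52×10^8 × 1.99×10^-7 = 90.1 W/(m²·K).
Amplitude A = F₀ / (Cω) = 27.2 / 90.1 = 0.302 K.

0.30 K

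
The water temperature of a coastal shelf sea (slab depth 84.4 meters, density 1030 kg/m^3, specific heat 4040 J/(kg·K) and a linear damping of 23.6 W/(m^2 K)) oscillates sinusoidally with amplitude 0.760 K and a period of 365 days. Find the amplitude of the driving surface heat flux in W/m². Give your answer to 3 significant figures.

Areal heat capacity C = ρ c_p D = 1030 × 4040 × 84.4 = 3.51×10^8 J/(m^2 K).
ω = 2π / 3.15×10^7 s = 1.99×10^-7 s⁻¹.
√((Cω)² + λ²) = √((70.0)² + 23.6²) = 73.8 W/(m²·K).
F₀ = A × √((Cω)²+λ²) = 0.760 × 73.8 = 56.1 W/m².

56.1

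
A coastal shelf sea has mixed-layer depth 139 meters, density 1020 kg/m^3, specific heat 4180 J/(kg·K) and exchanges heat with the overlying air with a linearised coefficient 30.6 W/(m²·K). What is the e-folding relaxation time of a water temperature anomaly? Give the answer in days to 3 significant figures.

Areal heat capacity C = ρ c_p D = 1020 × 4180 × 139 = 5.93×10^8 J m⁻² K⁻¹.
Relaxation time τ = C / λ = 5.93×10^8 / 30.6 = 1.94×10^7 s.
In days: 1.94×10^7 s / (86400 s/day) = 224 days.

224 days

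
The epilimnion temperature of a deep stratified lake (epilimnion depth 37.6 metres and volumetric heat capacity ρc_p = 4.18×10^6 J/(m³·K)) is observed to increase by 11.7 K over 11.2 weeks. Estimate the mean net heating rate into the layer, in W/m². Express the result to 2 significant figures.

270

Areal heat capacity C = ρc_p × D = 4.18×10^6 × 37.6 = 1.57×10^8 J m⁻² K⁻¹.
Required heat per unit area: Q = C ΔT = 1.57×10^8 × 11.7 = 1.84×10^9 J/m².
Flux F = Q / Δt = 1.84×10^9 / 6.77×10^6 s = 271 W/m².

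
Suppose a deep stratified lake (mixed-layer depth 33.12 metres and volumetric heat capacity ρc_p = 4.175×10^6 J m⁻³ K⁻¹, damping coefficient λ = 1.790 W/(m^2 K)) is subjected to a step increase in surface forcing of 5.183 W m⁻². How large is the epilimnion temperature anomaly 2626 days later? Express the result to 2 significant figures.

2.7 K

Areal heat capacity C = ρc_p × D = 4.175×10^6 × 33.12 = 1.38×10^8 J m⁻² K⁻¹.
τ = C / λ = 1.38×10^8 / 1.790 = 7.72×10^7 s.
Equilibrium anomaly ΔT_eq = F / λ = 5.183 / 1.790 = 2.90 K.
t = 2626 days = 2.27×10^8 s, so t/τ = 2.94.
ΔT(t) = ΔT_eq (1 − e^(−t/τ)) = 2.90 × (1 − e^−2.94) = 2.74 K.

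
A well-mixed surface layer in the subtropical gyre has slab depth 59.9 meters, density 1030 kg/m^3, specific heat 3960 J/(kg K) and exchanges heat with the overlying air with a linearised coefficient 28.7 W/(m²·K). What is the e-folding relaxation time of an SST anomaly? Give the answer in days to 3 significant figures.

98.5 days

Areal heat capacity C = ρ c_p D = 1030 × 3960 × 59.9 = 2.44×10^8 J m⁻² K⁻¹.
Relaxation time τ = C / λ = 2.44×10^8 / 28.7 = 8.51×10^6 s.
In days: 8.51×10^6 s / (86400 s/day) = 98.5 days.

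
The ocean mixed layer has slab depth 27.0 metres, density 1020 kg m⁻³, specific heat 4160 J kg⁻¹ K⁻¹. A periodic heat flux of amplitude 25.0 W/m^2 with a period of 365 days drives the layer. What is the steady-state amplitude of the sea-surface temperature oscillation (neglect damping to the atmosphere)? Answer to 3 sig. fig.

1.10 K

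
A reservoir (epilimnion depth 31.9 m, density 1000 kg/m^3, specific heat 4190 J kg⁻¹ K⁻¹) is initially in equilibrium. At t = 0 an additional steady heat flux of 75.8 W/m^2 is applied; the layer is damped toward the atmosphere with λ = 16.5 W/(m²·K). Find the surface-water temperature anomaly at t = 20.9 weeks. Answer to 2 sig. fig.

3.6 K

Areal heat capacity C = ρ c_p D = 1000 × 4190 × 31.9 = 1.34×10^8 J/(m^2 K).
τ = C / λ = 1.34×10^8 / 16.5 = 8.10×10^6 s.
Equilibrium anomaly ΔT_eq = F / λ = 75.8 / 16.5 = 4.59 K.
t = 20.9 weeks = 1.26×10^7 s, so t/τ = 1.56.
ΔT(t) = ΔT_eq (1 − e^(−t/τ)) = 4.59 × (1 − e^−1.56) = 3.63 K.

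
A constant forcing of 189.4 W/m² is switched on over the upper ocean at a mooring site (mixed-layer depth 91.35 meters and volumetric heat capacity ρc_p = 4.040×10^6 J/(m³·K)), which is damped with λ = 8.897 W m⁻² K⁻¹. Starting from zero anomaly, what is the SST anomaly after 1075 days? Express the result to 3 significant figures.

Areal heat capacity C = ρc_p × D = 4.040×10^6 × 91.35 = 3.69×10^8 J/(m^2 K).
τ = C / λ = 3.69×10^8 / 8.897 = 4.15×10^7 s.
Equilibrium anomaly ΔT_eq = F / λ = 189.4 / 8.897 = 21.3 K.
t = 1075 days = 9.29×10^7 s, so t/τ = 2.24.
ΔT(t) = ΔT_eq (1 − e^(−t/τ)) = 21.3 × (1 − e^−2.24) = 19.0 K.

19.0 K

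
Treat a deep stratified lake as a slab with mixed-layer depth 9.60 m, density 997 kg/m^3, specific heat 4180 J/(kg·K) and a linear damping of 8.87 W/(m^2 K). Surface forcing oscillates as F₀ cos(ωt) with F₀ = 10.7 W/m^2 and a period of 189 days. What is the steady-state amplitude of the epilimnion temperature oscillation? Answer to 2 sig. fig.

Areal heat capacity C = ρ c_p D = 997 × 4180 × 9.60 = 4.00×10^7 J/(m²·K).
Angular frequency ω = 2π / T = 2π / 1.63×10^7 s = 3.85×10^-7 s⁻¹.
√((Cω)² + λ²) = √((15.4)² + 8.87²) = 17.8 W/(m²·K).
Amplitude A = F₀ / √((Cω)²+λ²) = 10.7 / 17.8 = 0.602 K.

0.60 K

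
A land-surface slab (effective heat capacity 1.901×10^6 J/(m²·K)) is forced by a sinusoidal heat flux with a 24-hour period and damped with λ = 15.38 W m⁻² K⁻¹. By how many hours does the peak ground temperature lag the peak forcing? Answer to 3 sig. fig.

5.58 hours

Areal heat capacity C = 1.901×10^6 J/(m²·K) (given).
ω = 2π / 86400 s = 7.27×10^-5 s⁻¹.
Phase lag φ = arctan(Cω/λ) = arctan(138/15.38) = 1.46 rad.
Time lag = φ / ω = 1.46 / 7.27×10^-5 = 20100 s = 5.58 hours.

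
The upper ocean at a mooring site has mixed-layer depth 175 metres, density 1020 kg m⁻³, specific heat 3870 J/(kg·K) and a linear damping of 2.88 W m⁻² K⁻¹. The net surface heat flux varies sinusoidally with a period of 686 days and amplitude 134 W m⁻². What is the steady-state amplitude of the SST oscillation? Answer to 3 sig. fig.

Areal heat capacity C = ρ c_p D = 1020 × 3870 × 175 = 6.91×10^8 J/(m^2 K).
Angular frequency ω = 2π / T = 2π / 5.93×10^7 s = 1.06×10^-7 s⁻¹.
√((Cω)² + λ²) = √((73.2)² + 2.88²) = 73.3 W/(m²·K).
Amplitude A = F₀ / √((Cω)²+λ²) = 134 / 73.3 = 1.83 K.

1.83 K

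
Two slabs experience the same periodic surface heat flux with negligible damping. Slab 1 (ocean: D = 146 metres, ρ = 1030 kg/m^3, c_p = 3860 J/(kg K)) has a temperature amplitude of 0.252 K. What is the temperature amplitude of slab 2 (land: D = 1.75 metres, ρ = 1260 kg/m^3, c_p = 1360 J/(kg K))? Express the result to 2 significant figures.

C_ocean = 5.80×10^8 J/(m²·K); C_land = 3.00×10^6 J/(m²·K).
A ∝ 1/C ⇒ A_land = A_ocean × C_ocean/C_land = 0.252 × 194 = 48.8 K.

49 K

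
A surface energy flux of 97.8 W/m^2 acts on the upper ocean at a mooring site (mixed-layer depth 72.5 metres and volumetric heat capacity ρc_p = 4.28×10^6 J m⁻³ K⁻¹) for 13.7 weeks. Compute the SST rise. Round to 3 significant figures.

2.61 K

Areal heat capacity C = ρc_p × D = 4.28×10^6 × 72.5 = 3.10×10^8 J/(m²·K).
Net heat input Q = F Δt = 97.8 × (13.7 weeks × 6.048×10^5 s/week) = 8.10×10^8 J/m².
ΔT = Q / C = 8.10×10^8 / 3.10×10^8 = 2.61 K.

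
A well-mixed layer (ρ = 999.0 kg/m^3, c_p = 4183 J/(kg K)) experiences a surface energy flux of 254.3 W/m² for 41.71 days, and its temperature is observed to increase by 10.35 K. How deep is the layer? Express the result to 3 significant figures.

21.2 m

Heat input Q = F Δt = 254.3 × 3.60×10^6 s = 9.16×10^8 J/m².
Required areal heat capacity C = Q / ΔT = 8.85×10^7 J/(m²·K).
Depth D = C / (ρ c_p) = 8.85×10^7 / (999.0 × 4183) = 21.2 m.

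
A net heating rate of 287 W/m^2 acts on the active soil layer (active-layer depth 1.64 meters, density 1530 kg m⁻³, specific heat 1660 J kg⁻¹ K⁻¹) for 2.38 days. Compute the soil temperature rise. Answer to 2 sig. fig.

Areal heat capacity C = ρ c_p D = 1530 × 1660 × 1.64 = 4.17×10^6 J/(m^2 K).
Net heat input Q = F Δt = 287 × (2.38 days × 86400 s/day) = 5.90×10^7 J/m².
ΔT = Q / C = 5.90×10^7 / 4.17×10^6 = 14.2 K.

14 K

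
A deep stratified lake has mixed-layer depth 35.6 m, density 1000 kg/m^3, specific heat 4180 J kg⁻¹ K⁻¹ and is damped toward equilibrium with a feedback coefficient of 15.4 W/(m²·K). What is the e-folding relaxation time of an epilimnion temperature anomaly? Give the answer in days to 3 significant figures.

112 days

Areal heat capacity C = ρ c_p D = 1000 × 4180 × 35.6 = 1.49×10^8 J/(m²·K).
Relaxation time τ = C / λ = 1.49×10^8 / 15.4 = 9.66×10^6 s.
In days: 9.66×10^6 s / (86400 s/day) = 112 days.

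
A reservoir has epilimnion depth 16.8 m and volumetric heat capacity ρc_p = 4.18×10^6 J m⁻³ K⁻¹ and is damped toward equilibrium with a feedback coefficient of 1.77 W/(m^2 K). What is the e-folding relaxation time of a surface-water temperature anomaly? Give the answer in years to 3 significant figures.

1.26 years

Areal heat capacity C = ρc_p × D = 4.18×10^6 × 16.8 = 7.02×10^7 J m⁻² K⁻¹.
Relaxation time τ = C / λ = 7.02×10^7 / 1.77 = 3.97×10^7 s.
In years: 3.97×10^7 s / (3.156×10^7 s/year) = 1.26 years.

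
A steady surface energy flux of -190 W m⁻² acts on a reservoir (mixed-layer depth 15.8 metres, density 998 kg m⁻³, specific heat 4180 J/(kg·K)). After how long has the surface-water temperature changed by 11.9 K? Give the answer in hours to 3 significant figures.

1150 hours

Areal heat capacity C = ρ c_p D = 998 × 4180 × 15.8 = 6.59×10^7 J m⁻² K⁻¹.
Time required: Δt = C ΔT / F = 6.59×10^7 × -11.9 / -190 = 4.13×10^6 s.
In hours: 4.13×10^6 s / (3600 s/hour) = 1150 hours.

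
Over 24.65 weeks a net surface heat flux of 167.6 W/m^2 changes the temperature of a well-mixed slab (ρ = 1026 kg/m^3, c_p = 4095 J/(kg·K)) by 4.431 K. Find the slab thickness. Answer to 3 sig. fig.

Heat input Q = F Δt = 167.6 × 1.49×10^7 s = 2.50×10^9 J/m².
Required areal heat capacity C = Q / ΔT = 5.64×10^8 J/(m²·K).
Depth D = C / (ρ c_p) = 5.64×10^8 / (1026 × 4095) = 134 m.

134 m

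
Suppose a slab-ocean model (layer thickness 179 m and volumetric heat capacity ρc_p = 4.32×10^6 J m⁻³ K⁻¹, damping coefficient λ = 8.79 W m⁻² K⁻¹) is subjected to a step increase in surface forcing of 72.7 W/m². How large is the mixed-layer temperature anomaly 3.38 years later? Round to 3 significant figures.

5.81 K

Areal heat capacity C = ρc_p × D = 4.32×10^6 × 179 = 7.73×10^8 J/(m^2 K).
τ = C / λ = 7.73×10^8 / 8.79 = 8.80×10^7 s.
Equilibrium anomaly ΔT_eq = F / λ = 72.7 / 8.79 = 8.27 K.
t = 3.38 years = 1.07×10^8 s, so t/τ = 1.21.
ΔT(t) = ΔT_eq (1 − e^(−t/τ)) = 8.27 × (1 − e^−1.21) = 5.81 K.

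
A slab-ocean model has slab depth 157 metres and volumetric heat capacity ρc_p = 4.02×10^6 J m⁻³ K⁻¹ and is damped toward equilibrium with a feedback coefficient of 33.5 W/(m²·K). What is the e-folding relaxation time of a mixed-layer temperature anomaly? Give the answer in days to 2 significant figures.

Areal heat capacity C = ρc_p × D = 4.02×10^6 × 157 = 6.31×10^8 J/(m²·K).
Relaxation time τ = C / λ = 6.31×10^8 / 33.5 = 1.88×10^7 s.
In days: 1.88×10^7 s / (86400 s/day) = 218 days.

220 days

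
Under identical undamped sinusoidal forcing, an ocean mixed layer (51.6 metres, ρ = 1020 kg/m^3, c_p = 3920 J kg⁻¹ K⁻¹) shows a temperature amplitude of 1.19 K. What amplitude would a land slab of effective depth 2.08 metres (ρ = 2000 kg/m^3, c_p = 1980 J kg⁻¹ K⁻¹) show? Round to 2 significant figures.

C_ocean = 2.06×10^8 J/(m²·K); C_land = 8.24×10^6 J/(m²·K).
A ∝ 1/C ⇒ A_land = A_ocean × C_ocean/C_land = 1.19 × 25.0 = 29.8 K.

30 K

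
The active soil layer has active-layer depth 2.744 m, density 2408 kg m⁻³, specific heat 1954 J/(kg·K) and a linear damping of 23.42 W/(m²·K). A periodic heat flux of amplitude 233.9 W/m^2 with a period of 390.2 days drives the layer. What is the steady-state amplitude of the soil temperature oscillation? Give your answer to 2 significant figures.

9.9 K

Areal heat capacity C = ρ c_p D = 2408 × 1954 × 2.744 = 1.29×10^7 J/(m²·K).
Angular frequency ω = 2π / T = 2π / 3.37×10^7 s = 1.86×10^-7 s⁻¹.
√((Cω)² + λ²) = √((2.41)² + 23.42²) = 23.5 W/(m²·K).
Amplitude A = F₀ / √((Cω)²+λ²) = 233.9 / 23.5 = 9.93 K.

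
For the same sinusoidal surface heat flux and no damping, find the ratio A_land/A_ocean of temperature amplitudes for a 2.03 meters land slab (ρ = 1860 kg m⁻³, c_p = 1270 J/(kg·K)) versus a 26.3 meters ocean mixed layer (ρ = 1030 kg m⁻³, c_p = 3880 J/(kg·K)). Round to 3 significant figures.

C_ocean = 1030 × 3880 × 26.3 = 1.05×10^8 J/(m²·K).
C_land = 1860 × 1270 × 2.03 = 4.80×10^6 J/(m²·K).
Undamped amplitude ∝ 1/C, so A_land/A_ocean = C_ocean/C_land = 21.9.

21.9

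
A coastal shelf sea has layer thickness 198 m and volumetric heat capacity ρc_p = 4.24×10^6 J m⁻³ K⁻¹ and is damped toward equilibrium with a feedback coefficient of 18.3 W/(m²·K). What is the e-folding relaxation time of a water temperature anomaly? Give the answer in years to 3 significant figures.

Areal heat capacity C = ρc_p × D = 4.24×10^6 × 198 = 8.40×10^8 J/(m^2 K).
Relaxation time τ = C / λ = 8.40×10^8 / 18.3 = 4.59×10^7 s.
In years: 4.59×10^7 s / (3.156×10^7 s/year) = 1.45 years.

1.45 years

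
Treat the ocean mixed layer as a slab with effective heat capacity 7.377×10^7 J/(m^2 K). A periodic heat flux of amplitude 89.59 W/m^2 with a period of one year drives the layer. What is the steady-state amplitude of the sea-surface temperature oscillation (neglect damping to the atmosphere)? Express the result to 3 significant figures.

Areal heat capacity C = 7.377×10^7 J/(m^2 K) (given).
Angular frequency ω = 2π / T = 2π / 3.15×10^7 s = 1.99×10^-7 s⁻¹.
Cω = 7.38×10^7 × 1.99×10^-7 = 14.7 W/(m²·K).
Amplitude A = F₀ / (Cω) = 89.59 / 14.7 = 6.10 K.

6.10 K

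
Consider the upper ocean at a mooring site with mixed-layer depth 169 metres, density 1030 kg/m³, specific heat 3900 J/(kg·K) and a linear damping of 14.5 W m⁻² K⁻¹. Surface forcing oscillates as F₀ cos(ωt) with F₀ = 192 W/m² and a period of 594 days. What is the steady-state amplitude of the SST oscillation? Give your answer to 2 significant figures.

2.3 K

Areal heat capacity C = ρ c_p D = 1030 × 3900 × 169 = 6.79×10^8 J/(m²·K).
Angular frequency ω = 2π / T = 2π / 5.13×10^7 s = 1.22×10^-7 s⁻¹.
√((Cω)² + λ²) = √((83.1)² + 14.5²) = 84.4 W/(m²·K).
Amplitude A = F₀ / √((Cω)²+λ²) = 192 / 84.4 = 2.28 K.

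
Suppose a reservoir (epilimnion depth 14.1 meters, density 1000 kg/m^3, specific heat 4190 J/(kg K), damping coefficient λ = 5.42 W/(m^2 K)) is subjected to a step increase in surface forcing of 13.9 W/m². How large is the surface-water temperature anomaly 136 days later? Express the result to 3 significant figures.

1.69 K

Areal heat capacity C = ρ c_p D = 1000 × 4190 × 14.1 = 5.91×10^7 J m⁻² K⁻¹.
τ = C / λ = 5.91×10^7 / 5.42 = 1.09×10^7 s.
Equilibrium anomaly ΔT_eq = F / λ = 13.9 / 5.42 = 2.56 K.
t = 136 days = 1.18×10^7 s, so t/τ = 1.08.
ΔT(t) = ΔT_eq (1 − e^(−t/τ)) = 2.56 × (1 − e^−1.08) = 1.69 K.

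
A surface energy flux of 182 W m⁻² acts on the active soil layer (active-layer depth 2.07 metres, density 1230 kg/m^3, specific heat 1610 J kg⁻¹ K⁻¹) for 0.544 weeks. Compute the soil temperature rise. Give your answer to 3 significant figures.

14.6 K

Areal heat capacity C = ρ c_p D = 1230 × 1610 × 2.07 = 4.10×10^6 J/(m^2 K).
Net heat input Q = F Δt = 182 × (0.544 weeks × 6.048×10^5 s/week) = 5.99×10^7 J/m².
ΔT = Q / C = 5.99×10^7 / 4.10×10^6 = 14.6 K.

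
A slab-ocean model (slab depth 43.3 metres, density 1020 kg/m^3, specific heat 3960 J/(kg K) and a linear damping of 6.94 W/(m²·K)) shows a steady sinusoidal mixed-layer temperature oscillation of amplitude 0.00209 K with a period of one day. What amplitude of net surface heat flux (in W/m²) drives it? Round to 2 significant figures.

27

Areal heat capacity C = ρ c_p D = 1020 × 3960 × 43.3 = 1.75×10^8 J m⁻² K⁻¹.
ω = 2π / 86400 s = 7.27×10^-5 s⁻¹.
√((Cω)² + λ²) = √((12700)² + 6.94²) = 12700 W/(m²·K).
F₀ = A × √((Cω)²+λ²) = 0.00209 × 12700 = 26.6 W/m².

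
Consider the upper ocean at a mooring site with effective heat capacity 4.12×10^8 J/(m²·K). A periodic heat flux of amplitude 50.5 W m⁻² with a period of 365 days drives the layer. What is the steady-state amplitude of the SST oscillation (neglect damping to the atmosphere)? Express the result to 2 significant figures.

0.62 K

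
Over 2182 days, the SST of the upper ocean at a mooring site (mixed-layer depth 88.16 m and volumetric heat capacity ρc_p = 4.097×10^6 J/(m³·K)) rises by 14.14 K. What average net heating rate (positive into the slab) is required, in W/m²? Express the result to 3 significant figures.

27.1

Areal heat capacity C = ρc_p × D = 4.097×10^6 × 88.16 = 3.61×10^8 J/(m^2 K).
Required heat per unit area: Q = C ΔT = 3.61×10^8 × 14.14 = 5.11×10^9 J/m².
Flux F = Q / Δt = 5.11×10^9 / 1.89×10^8 s = 27.1 W/m².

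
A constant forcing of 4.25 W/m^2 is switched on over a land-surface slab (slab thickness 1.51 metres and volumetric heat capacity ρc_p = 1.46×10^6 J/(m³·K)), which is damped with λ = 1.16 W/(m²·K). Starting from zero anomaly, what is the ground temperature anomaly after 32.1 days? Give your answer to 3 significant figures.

2.81 K

Areal heat capacity C = ρc_p × D = 1.46×10^6 × 1.51 = 2.20×10^6 J m⁻² K⁻¹.
τ = C / λ = 2.20×10^6 / 1.16 = 1.90×10^6 s.
Equilibrium anomaly ΔT_eq = F / λ = 4.25 / 1.16 = 3.66 K.
t = 32.1 days = 2.77×10^6 s, so t/τ = 1.46.
ΔT(t) = ΔT_eq (1 − e^(−t/τ)) = 3.66 × (1 − e^−1.46) = 2.81 K.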